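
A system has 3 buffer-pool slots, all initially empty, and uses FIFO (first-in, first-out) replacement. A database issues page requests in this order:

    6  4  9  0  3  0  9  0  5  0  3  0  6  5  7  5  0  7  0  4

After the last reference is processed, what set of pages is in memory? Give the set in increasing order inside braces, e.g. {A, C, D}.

{0, 4, 7}

6 -> fault, frames {6}
4 -> fault, frames {6,4}
9 -> fault, frames {6,4,9}
0 -> fault, evict 6, frames {4,9,0}
3 -> fault, evict 4, frames {9,0,3}
0 -> hit
9 -> hit
0 -> hit
5 -> fault, evict 9, frames {0,3,5}
0 -> hit
3 -> hit
0 -> hit
6 -> fault, evict 0, frames {3,5,6}
5 -> hit
7 -> fault, evict 3, frames {5,6,7}
5 -> hit
0 -> fault, evict 5, frames {6,7,0}
7 -> hit
0 -> hit
4 -> fault, evict 6, frames {7,0,4}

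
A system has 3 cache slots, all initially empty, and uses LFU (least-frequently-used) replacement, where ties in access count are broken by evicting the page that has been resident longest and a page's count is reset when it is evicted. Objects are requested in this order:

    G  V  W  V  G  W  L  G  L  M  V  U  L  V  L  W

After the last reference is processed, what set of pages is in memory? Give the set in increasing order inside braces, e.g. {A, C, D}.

G -> fault, frames (G)
V -> fault, frames (G V)
W -> fault, frames (G V W)
V -> hit
G -> hit
W -> hit
L -> fault, evict G, frames (V W L)
G -> fault, evict L, frames (V W G)
L -> fault, evict G, frames (V W L)
M -> fault, evict L, frames (V W M)
V -> hit
U -> fault, evict M, frames (V W U)
L -> fault, evict U, frames (V W L)
V -> hit
L -> hit
W -> hit

{L, V, W}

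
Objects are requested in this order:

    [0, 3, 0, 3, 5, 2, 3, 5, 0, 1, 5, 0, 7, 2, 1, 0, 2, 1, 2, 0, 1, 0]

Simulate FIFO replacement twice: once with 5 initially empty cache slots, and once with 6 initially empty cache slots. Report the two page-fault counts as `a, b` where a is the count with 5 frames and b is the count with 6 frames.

5 frames: F F . . F F . . . F . . F . . F . . . . . . → 7 faults.
6 frames: F F . . F F . . . F . . F . . . . . . . . . → 6 faults.
6 < 7: adding a frame reduced faults, as is typical.

7, 6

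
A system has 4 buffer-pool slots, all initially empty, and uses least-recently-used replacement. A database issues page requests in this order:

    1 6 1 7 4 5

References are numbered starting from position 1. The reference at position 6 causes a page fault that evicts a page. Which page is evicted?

pos 1: 1 → fault, frames (1)
pos 2: 6 → fault, frames (1 6)
pos 3: 1 → hit
pos 4: 7 → fault, frames (6 1 7)
pos 5: 4 → fault, frames (6 1 7 4)
pos 6: 5 → fault, evict 6, frames (1 7 4 5)
At position 6, page 6 is evicted.

6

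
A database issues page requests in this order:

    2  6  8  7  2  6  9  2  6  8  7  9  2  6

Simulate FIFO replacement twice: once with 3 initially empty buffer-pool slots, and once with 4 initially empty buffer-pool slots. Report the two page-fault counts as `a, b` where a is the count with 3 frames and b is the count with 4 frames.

3 frames: F F F F F F F . . F F . F F → 11 faults.
4 frames: F F F F . . F F F F F F F F → 12 faults.
12 > 11: adding a frame increased faults — Belady's anomaly.

11, 12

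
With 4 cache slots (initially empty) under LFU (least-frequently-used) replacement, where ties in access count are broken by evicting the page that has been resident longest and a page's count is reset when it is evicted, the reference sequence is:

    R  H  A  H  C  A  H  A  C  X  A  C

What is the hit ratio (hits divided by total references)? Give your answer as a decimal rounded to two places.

0.58

R -> miss, frames {R}
H -> miss, frames {R,H}
A -> miss, frames {R,H,A}
H -> hit
C -> miss, frames {R,H,A,C}
A -> hit
H -> hit
A -> hit
C -> hit
X -> miss, evict R, frames {H,A,C,X}
A -> hit
C -> hit
Hits: 7 of 12 references → 7/12 = 0.5833.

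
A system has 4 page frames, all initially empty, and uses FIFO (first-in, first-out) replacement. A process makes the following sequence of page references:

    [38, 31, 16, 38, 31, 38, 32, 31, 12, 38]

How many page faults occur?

38 -> miss, frames (38)
31 -> miss, frames (38 31)
16 -> miss, frames (38 31 16)
38 -> hit
31 -> hit
38 -> hit
32 -> miss, frames (38 31 16 32)
31 -> hit
12 -> miss, evict 38, frames (31 16 32 12)
38 -> miss, evict 31, frames (16 32 12 38)
Page faults: 6.

6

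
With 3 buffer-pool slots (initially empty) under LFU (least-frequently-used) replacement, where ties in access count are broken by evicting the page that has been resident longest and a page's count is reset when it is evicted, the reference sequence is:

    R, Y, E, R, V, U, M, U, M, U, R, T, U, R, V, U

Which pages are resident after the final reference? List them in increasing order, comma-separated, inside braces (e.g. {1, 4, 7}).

{R, U, V}

R -> fault, frames {R}
Y -> fault, frames {R,Y}
E -> fault, frames {R,Y,E}
R -> hit
V -> fault, evict Y, frames {R,E,V}
U -> fault, evict E, frames {R,V,U}
M -> fault, evict V, frames {R,U,M}
U -> hit
M -> hit
U -> hit
R -> hit
T -> fault, evict M, frames {R,U,T}
U -> hit
R -> hit
V -> fault, evict T, frames {R,U,V}
U -> hit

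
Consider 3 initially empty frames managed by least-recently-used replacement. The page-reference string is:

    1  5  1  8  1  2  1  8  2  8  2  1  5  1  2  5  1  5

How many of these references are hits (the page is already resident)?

13

1: fault, frames (1)
5: fault, frames (1 5)
1: hit
8: fault, frames (5 1 8)
1: hit
2: fault, evict 5, frames (8 1 2)
1: hit
8: hit
2: hit
8: hit
2: hit
1: hit
5: fault, evict 8, frames (2 1 5)
1: hit
2: hit
5: hit
1: hit
5: hit
Hits: 13.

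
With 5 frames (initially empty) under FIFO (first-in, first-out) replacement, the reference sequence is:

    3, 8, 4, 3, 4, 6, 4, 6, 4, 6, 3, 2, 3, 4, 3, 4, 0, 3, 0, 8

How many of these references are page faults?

3 → fault, frames {3}
8 → fault, frames {3,8}
4 → fault, frames {3,8,4}
3 → hit
4 → hit
6 → fault, frames {3,8,4,6}
4 → hit
6 → hit
4 → hit
6 → hit
3 → hit
2 → fault, frames {3,8,4,6,2}
3 → hit
4 → hit
3 → hit
4 → hit
0 → fault, evict 3, frames {8,4,6,2,0}
3 → fault, evict 8, frames {4,6,2,0,3}
0 → hit
8 → fault, evict 4, frames {6,2,0,3,8}
Page faults: 8.

8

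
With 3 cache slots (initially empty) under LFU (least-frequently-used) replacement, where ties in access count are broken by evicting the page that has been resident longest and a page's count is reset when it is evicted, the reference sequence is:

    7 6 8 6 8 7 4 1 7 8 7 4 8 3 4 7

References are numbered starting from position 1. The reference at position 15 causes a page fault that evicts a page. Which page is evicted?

3

pos 1: 7 -> miss, frames [7]
pos 2: 6 -> miss, frames [7, 6]
pos 3: 8 -> miss, frames [7, 6, 8]
pos 4: 6 -> hit
pos 5: 8 -> hit
pos 6: 7 -> hit
pos 7: 4 -> miss, evict 7, frames [6, 8, 4]
pos 8: 1 -> miss, evict 4, frames [6, 8, 1]
pos 9: 7 -> miss, evict 1, frames [6, 8, 7]
pos 10: 8 -> hit
pos 11: 7 -> hit
pos 12: 4 -> miss, evict 6, frames [8, 7, 4]
pos 13: 8 -> hit
pos 14: 3 -> miss, evict 4, frames [8, 7, 3]
pos 15: 4 -> miss, evict 3, frames [8, 7, 4]
At position 15, page 3 is evicted.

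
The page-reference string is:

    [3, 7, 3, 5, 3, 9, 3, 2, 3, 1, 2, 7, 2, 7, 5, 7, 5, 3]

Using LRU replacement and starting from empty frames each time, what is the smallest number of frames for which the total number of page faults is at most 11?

f=1: 18 faults
f=2: 10 faults
f=3: 9 faults
f=4: 9 faults
f=5: 8 faults
f=6: 6 faults
Smallest f with faults ≤ 11 is 2.

2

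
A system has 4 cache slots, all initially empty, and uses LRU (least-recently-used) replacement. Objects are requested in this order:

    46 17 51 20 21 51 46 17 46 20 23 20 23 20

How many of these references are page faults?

9

46: fault, frames {46}
17: fault, frames {46,17}
51: fault, frames {46,17,51}
20: fault, frames {46,17,51,20}
21: fault, evict 46, frames {17,51,20,21}
51: hit
46: fault, evict 17, frames {20,21,51,46}
17: fault, evict 20, frames {21,51,46,17}
46: hit
20: fault, evict 21, frames {51,17,46,20}
23: fault, evict 51, frames {17,46,20,23}
20: hit
23: hit
20: hit
Page faults: 9.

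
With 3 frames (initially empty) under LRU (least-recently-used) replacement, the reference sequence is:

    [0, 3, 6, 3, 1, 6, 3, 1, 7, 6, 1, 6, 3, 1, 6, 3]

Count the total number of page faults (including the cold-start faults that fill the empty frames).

0: miss, frames {0}
3: miss, frames {0,3}
6: miss, frames {0,3,6}
3: hit
1: miss, evict 0, frames {6,3,1}
6: hit
3: hit
1: hit
7: miss, evict 6, frames {3,1,7}
6: miss, evict 3, frames {1,7,6}
1: hit
6: hit
3: miss, evict 7, frames {1,6,3}
1: hit
6: hit
3: hit
Page faults: 7.

7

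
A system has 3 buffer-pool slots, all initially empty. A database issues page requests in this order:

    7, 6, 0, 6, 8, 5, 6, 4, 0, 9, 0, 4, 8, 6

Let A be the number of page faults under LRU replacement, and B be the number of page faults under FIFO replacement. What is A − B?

Under LRU: F F F . F F . F F F . . F F → 10 faults.
Under FIFO: F F F . F F F F F F . . F F → 11 faults.
A − B = 10 − 11 = -1.

-1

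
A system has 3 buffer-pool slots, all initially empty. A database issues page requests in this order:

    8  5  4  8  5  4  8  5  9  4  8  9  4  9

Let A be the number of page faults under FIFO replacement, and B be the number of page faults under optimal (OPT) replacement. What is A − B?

1

Under FIFO: F F F . . . . . F . F . . . → 5 faults.
Under OPT: F F F . . . . . F . . . . . → 4 faults.
A − B = 5 − 4 = 1.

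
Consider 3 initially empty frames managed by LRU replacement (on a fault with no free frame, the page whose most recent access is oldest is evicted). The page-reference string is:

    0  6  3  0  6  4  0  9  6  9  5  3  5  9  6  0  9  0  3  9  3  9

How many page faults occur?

11

0 → fault, frames [0]
6 → fault, frames [0, 6]
3 → fault, frames [0, 6, 3]
0 → hit
6 → hit
4 → fault, evict 3, frames [0, 6, 4]
0 → hit
9 → fault, evict 6, frames [4, 0, 9]
6 → fault, evict 4, frames [0, 9, 6]
9 → hit
5 → fault, evict 0, frames [6, 9, 5]
3 → fault, evict 6, frames [9, 5, 3]
5 → hit
9 → hit
6 → fault, evict 3, frames [5, 9, 6]
0 → fault, evict 5, frames [9, 6, 0]
9 → hit
0 → hit
3 → fault, evict 6, frames [9, 0, 3]
9 → hit
3 → hit
9 → hit
Page faults: 11.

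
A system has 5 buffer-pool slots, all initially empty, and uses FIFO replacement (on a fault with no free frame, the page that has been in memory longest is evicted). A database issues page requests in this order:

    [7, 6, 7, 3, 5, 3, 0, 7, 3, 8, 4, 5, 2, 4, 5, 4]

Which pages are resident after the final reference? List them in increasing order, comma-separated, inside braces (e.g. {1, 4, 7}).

{0, 2, 4, 5, 8}

7: fault, frames [7]
6: fault, frames [7, 6]
7: hit
3: fault, frames [7, 6, 3]
5: fault, frames [7, 6, 3, 5]
3: hit
0: fault, frames [7, 6, 3, 5, 0]
7: hit
3: hit
8: fault, evict 7, frames [6, 3, 5, 0, 8]
4: fault, evict 6, frames [3, 5, 0, 8, 4]
5: hit
2: fault, evict 3, frames [5, 0, 8, 4, 2]
4: hit
5: hit
4: hit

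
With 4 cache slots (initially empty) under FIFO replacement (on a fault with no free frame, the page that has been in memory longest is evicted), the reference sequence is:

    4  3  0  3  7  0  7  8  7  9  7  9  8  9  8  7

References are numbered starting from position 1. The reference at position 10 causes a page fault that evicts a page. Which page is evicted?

3

pos 1: 4 → fault, frames (4)
pos 2: 3 → fault, frames (4 3)
pos 3: 0 → fault, frames (4 3 0)
pos 4: 3 → hit
pos 5: 7 → fault, frames (4 3 0 7)
pos 6: 0 → hit
pos 7: 7 → hit
pos 8: 8 → fault, evict 4, frames (3 0 7 8)
pos 9: 7 → hit
pos 10: 9 → fault, evict 3, frames (0 7 8 9)
At position 10, page 3 is evicted.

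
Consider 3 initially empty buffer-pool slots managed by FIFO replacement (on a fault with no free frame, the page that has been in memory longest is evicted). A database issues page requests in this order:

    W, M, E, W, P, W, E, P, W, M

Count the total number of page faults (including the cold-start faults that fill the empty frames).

6

W -> fault, frames [W]
M -> fault, frames [W, M]
E -> fault, frames [W, M, E]
W -> hit
P -> fault, evict W, frames [M, E, P]
W -> fault, evict M, frames [E, P, W]
E -> hit
P -> hit
W -> hit
M -> fault, evict E, frames [P, W, M]
Page faults: 6.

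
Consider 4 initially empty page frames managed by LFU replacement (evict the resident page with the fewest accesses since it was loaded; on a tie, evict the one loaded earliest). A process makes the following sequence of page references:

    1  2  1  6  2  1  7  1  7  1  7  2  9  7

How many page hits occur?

9

1 → fault, frames (1)
2 → fault, frames (1 2)
1 → hit
6 → fault, frames (1 2 6)
2 → hit
1 → hit
7 → fault, frames (1 2 6 7)
1 → hit
7 → hit
1 → hit
7 → hit
2 → hit
9 → fault, evict 6, frames (1 2 7 9)
7 → hit
Hits: 9.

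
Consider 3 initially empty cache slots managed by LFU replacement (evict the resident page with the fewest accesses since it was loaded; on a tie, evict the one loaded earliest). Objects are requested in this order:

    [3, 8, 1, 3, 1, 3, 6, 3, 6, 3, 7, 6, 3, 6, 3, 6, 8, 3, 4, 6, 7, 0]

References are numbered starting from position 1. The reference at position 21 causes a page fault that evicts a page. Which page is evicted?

pos 1: 3 → miss, frames [3]
pos 2: 8 → miss, frames [3, 8]
pos 3: 1 → miss, frames [3, 8, 1]
pos 4: 3 → hit
pos 5: 1 → hit
pos 6: 3 → hit
pos 7: 6 → miss, evict 8, frames [3, 1, 6]
pos 8: 3 → hit
pos 9: 6 → hit
pos 10: 3 → hit
pos 11: 7 → miss, evict 1, frames [3, 6, 7]
pos 12: 6 → hit
pos 13: 3 → hit
pos 14: 6 → hit
pos 15: 3 → hit
pos 16: 6 → hit
pos 17: 8 → miss, evict 7, frames [3, 6, 8]
pos 18: 3 → hit
pos 19: 4 → miss, evict 8, frames [3, 6, 4]
pos 20: 6 → hit
pos 21: 7 → miss, evict 4, frames [3, 6, 7]
At position 21, page 4 is evicted.

4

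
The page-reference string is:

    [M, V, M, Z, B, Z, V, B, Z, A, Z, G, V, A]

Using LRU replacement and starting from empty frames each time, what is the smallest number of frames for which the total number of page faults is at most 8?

f=1: 14 faults
f=2: 11 faults
f=3: 9 faults
f=4: 7 faults
f=5: 6 faults
f=6: 6 faults
Smallest f with faults ≤ 8 is 4.

4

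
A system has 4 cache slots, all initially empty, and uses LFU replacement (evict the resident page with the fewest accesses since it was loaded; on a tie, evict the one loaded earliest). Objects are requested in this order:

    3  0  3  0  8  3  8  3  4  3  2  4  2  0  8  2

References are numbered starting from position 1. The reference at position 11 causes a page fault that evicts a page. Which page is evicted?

pos 1: 3: miss, frames {3}
pos 2: 0: miss, frames {3,0}
pos 3: 3: hit
pos 4: 0: hit
pos 5: 8: miss, frames {3,0,8}
pos 6: 3: hit
pos 7: 8: hit
pos 8: 3: hit
pos 9: 4: miss, frames {3,0,8,4}
pos 10: 3: hit
pos 11: 2: miss, evict 4, frames {3,0,8,2}
At position 11, page 4 is evicted.

4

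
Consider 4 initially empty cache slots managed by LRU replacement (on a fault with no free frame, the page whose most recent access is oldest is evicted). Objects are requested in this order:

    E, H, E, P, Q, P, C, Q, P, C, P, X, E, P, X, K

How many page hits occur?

8

E: miss, frames (E)
H: miss, frames (E H)
E: hit
P: miss, frames (H E P)
Q: miss, frames (H E P Q)
P: hit
C: miss, evict H, frames (E Q P C)
Q: hit
P: hit
C: hit
P: hit
X: miss, evict E, frames (Q C P X)
E: miss, evict Q, frames (C P X E)
P: hit
X: hit
K: miss, evict C, frames (E P X K)
Hits: 8.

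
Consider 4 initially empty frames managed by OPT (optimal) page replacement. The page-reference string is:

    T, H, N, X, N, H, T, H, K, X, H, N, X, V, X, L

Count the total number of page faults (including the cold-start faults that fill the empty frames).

7

T -> miss, frames [T]
H -> miss, frames [T, H]
N -> miss, frames [T, H, N]
X -> miss, frames [T, H, N, X]
N -> hit
H -> hit
T -> hit
H -> hit
K -> miss, evict T, frames [H, N, X, K]
X -> hit
H -> hit
N -> hit
X -> hit
V -> miss, evict K, frames [H, N, X, V]
X -> hit
L -> miss, evict V, frames [H, N, X, L]
Page faults: 7.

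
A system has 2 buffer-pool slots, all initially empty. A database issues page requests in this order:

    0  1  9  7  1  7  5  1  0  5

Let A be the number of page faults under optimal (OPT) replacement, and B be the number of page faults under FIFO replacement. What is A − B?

-1

Under OPT: F F F F . . F . F . → 6 faults.
Under FIFO: F F F F F . F . F . → 7 faults.
A − B = 6 − 7 = -1.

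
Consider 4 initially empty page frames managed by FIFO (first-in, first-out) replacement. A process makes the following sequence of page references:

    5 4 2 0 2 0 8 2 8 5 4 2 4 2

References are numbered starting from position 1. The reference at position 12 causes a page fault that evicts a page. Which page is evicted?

pos 1: 5 -> miss, frames (5)
pos 2: 4 -> miss, frames (5 4)
pos 3: 2 -> miss, frames (5 4 2)
pos 4: 0 -> miss, frames (5 4 2 0)
pos 5: 2 -> hit
pos 6: 0 -> hit
pos 7: 8 -> miss, evict 5, frames (4 2 0 8)
pos 8: 2 -> hit
pos 9: 8 -> hit
pos 10: 5 -> miss, evict 4, frames (2 0 8 5)
pos 11: 4 -> miss, evict 2, frames (0 8 5 4)
pos 12: 2 -> miss, evict 0, frames (8 5 4 2)
At position 12, page 0 is evicted.

0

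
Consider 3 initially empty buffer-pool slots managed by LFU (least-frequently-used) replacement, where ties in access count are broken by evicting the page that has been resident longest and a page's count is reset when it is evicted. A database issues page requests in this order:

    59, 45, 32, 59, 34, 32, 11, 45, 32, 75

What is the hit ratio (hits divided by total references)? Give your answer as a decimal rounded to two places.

0.30

59 -> fault, frames {59}
45 -> fault, frames {59,45}
32 -> fault, frames {59,45,32}
59 -> hit
34 -> fault, evict 45, frames {59,32,34}
32 -> hit
11 -> fault, evict 34, frames {59,32,11}
45 -> fault, evict 11, frames {59,32,45}
32 -> hit
75 -> fault, evict 45, frames {59,32,75}
Hits: 3 of 10 references → 3/10 = 0.3000.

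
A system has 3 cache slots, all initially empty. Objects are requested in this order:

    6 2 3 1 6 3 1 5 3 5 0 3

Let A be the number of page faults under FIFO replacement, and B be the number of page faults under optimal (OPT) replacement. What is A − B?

2

Under FIFO: F F F F F . . F F . F . → 8 faults.
Under OPT: F F F F . . . F . . F . → 6 faults.
A − B = 8 − 6 = 2.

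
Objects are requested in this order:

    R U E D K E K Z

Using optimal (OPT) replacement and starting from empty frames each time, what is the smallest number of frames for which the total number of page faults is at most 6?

2

f=1: 8 faults
f=2: 6 faults
f=3: 6 faults
f=4: 6 faults
f=5: 6 faults
f=6: 6 faults
Smallest f with faults ≤ 6 is 2.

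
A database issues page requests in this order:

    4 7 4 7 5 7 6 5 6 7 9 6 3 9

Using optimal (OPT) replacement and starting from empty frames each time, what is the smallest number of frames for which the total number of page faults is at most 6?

3

f=1: 14 faults
f=2: 7 faults
f=3: 6 faults
f=4: 6 faults
f=5: 6 faults
f=6: 6 faults
Smallest f with faults ≤ 6 is 3.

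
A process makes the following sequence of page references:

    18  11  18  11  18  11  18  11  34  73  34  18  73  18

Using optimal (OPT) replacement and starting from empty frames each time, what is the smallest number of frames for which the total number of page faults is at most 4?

3

f=1: 14 faults
f=2: 5 faults
f=3: 4 faults
f=4: 4 faults
Smallest f with faults ≤ 4 is 3.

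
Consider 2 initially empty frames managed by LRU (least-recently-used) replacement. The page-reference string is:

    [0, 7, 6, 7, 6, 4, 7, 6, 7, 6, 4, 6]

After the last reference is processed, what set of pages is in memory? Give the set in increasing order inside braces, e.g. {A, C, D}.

{4, 6}

0 -> miss, frames [0]
7 -> miss, frames [0, 7]
6 -> miss, evict 0, frames [7, 6]
7 -> hit
6 -> hit
4 -> miss, evict 7, frames [6, 4]
7 -> miss, evict 6, frames [4, 7]
6 -> miss, evict 4, frames [7, 6]
7 -> hit
6 -> hit
4 -> miss, evict 7, frames [6, 4]
6 -> hit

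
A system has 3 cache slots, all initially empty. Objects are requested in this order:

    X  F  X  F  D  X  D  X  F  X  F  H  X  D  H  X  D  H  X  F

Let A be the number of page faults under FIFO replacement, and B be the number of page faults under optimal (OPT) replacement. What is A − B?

1

Under FIFO: F F . . F . . . . . . F F . . . . . . F → 6 faults.
Under OPT: F F . . F . . . . . . F . . . . . . . F → 5 faults.
A − B = 6 − 5 = 1.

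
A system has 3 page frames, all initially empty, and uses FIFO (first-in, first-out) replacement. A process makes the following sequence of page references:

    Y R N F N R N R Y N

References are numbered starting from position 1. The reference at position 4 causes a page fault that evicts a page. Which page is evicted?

pos 1: Y → miss, frames (Y)
pos 2: R → miss, frames (Y R)
pos 3: N → miss, frames (Y R N)
pos 4: F → miss, evict Y, frames (R N F)
At position 4, page Y is evicted.

Y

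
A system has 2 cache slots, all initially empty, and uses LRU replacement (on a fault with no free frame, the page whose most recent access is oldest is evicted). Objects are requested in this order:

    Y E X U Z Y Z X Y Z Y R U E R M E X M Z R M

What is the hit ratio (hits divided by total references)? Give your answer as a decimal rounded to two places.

Y → miss, frames (Y)
E → miss, frames (Y E)
X → miss, evict Y, frames (E X)
U → miss, evict E, frames (X U)
Z → miss, evict X, frames (U Z)
Y → miss, evict U, frames (Z Y)
Z → hit
X → miss, evict Y, frames (Z X)
Y → miss, evict Z, frames (X Y)
Z → miss, evict X, frames (Y Z)
Y → hit
R → miss, evict Z, frames (Y R)
U → miss, evict Y, frames (R U)
E → miss, evict R, frames (U E)
R → miss, evict U, frames (E R)
M → miss, evict E, frames (R M)
E → miss, evict R, frames (M E)
X → miss, evict M, frames (E X)
M → miss, evict E, frames (X M)
Z → miss, evict X, frames (M Z)
R → miss, evict M, frames (Z R)
M → miss, evict Z, frames (R M)
Hits: 2 of 22 references → 2/22 = 0.0909.

0.09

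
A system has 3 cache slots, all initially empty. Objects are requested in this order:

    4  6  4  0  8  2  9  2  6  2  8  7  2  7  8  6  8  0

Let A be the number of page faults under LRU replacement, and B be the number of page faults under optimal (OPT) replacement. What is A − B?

Under LRU: F F . F F F F . F . F F . . . F . F → 11 faults.
Under OPT: F F . F F F F . . . F F . . . F . F → 10 faults.
A − B = 11 − 10 = 1.

1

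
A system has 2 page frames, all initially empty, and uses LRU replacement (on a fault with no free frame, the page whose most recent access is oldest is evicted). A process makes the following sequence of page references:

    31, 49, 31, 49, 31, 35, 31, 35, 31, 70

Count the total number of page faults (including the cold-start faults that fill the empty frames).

31 → miss, frames [31]
49 → miss, frames [31, 49]
31 → hit
49 → hit
31 → hit
35 → miss, evict 49, frames [31, 35]
31 → hit
35 → hit
31 → hit
70 → miss, evict 35, frames [31, 70]
Page faults: 4.

4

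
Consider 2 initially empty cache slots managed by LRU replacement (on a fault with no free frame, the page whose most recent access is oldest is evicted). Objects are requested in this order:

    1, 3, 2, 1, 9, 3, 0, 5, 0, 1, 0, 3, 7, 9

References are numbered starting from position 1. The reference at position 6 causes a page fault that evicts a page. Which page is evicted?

1

pos 1: 1: fault, frames {1}
pos 2: 3: fault, frames {1,3}
pos 3: 2: fault, evict 1, frames {3,2}
pos 4: 1: fault, evict 3, frames {2,1}
pos 5: 9: fault, evict 2, frames {1,9}
pos 6: 3: fault, evict 1, frames {9,3}
At position 6, page 1 is evicted.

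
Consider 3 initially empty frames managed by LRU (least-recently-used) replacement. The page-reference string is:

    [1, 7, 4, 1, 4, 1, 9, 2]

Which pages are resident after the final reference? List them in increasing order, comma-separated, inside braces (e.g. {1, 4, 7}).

1 -> miss, frames {1}
7 -> miss, frames {1,7}
4 -> miss, frames {1,7,4}
1 -> hit
4 -> hit
1 -> hit
9 -> miss, evict 7, frames {4,1,9}
2 -> miss, evict 4, frames {1,9,2}

{1, 2, 9}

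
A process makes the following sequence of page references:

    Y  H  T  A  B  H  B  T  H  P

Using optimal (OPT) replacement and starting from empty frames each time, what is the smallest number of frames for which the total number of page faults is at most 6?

f=1: 10 faults
f=2: 7 faults
f=3: 6 faults
f=4: 6 faults
f=5: 6 faults
f=6: 6 faults
Smallest f with faults ≤ 6 is 3.

3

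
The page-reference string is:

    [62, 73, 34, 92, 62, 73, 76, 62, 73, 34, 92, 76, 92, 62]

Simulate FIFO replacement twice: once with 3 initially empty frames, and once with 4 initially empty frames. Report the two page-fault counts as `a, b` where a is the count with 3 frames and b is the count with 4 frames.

3 frames: F F F F F F F . . F F . . F → 10 faults.
4 frames: F F F F . . F F F F F F . F → 11 faults.
11 > 10: adding a frame increased faults — Belady's anomaly.

10, 11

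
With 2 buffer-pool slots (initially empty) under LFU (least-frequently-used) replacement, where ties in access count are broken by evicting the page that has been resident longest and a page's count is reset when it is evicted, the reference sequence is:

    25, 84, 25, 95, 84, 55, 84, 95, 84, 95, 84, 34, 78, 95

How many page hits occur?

25 -> miss, frames (25)
84 -> miss, frames (25 84)
25 -> hit
95 -> miss, evict 84, frames (25 95)
84 -> miss, evict 95, frames (25 84)
55 -> miss, evict 84, frames (25 55)
84 -> miss, evict 55, frames (25 84)
95 -> miss, evict 84, frames (25 95)
84 -> miss, evict 95, frames (25 84)
95 -> miss, evict 84, frames (25 95)
84 -> miss, evict 95, frames (25 84)
34 -> miss, evict 84, frames (25 34)
78 -> miss, evict 34, frames (25 78)
95 -> miss, evict 78, frames (25 95)
Hits: 1.

1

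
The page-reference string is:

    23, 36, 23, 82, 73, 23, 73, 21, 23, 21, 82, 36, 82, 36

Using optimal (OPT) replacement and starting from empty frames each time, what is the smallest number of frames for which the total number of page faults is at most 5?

f=1: 14 faults
f=2: 7 faults
f=3: 6 faults
f=4: 5 faults
f=5: 5 faults
Smallest f with faults ≤ 5 is 4.

4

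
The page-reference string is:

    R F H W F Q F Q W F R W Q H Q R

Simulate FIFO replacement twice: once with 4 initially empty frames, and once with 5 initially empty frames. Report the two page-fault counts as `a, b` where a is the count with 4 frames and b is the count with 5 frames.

4 frames: F F F F . F . . . . F . . . . . → 6 faults.
5 frames: F F F F . F . . . . . . . . . . → 5 faults.
5 < 6: adding a frame reduced faults, as is typical.

6, 5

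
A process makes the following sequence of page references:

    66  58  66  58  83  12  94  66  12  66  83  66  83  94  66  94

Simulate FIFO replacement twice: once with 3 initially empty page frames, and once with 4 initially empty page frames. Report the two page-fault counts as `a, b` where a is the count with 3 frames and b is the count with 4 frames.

3 frames: F F . . F F F F . . F . . . . . → 7 faults.
4 frames: F F . . F F F F . . . . . . . . → 6 faults.
6 < 7: adding a frame reduced faults, as is typical.

7, 6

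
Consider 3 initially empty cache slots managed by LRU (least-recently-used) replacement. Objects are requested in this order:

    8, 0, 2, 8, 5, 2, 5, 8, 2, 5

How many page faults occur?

4

8 → miss, frames {8}
0 → miss, frames {8,0}
2 → miss, frames {8,0,2}
8 → hit
5 → miss, evict 0, frames {2,8,5}
2 → hit
5 → hit
8 → hit
2 → hit
5 → hit
Page faults: 4.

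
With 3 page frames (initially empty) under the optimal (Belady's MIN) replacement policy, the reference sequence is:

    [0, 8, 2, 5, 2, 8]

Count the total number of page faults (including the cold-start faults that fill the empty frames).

0: fault, frames {0}
8: fault, frames {0,8}
2: fault, frames {0,8,2}
5: fault, evict 0, frames {8,2,5}
2: hit
8: hit
Page faults: 4.

4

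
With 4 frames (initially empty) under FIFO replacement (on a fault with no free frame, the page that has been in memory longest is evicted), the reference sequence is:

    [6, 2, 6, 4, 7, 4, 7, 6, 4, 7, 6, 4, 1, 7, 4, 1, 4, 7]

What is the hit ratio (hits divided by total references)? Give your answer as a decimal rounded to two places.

0.72

6 -> miss, frames {6}
2 -> miss, frames {6,2}
6 -> hit
4 -> miss, frames {6,2,4}
7 -> miss, frames {6,2,4,7}
4 -> hit
7 -> hit
6 -> hit
4 -> hit
7 -> hit
6 -> hit
4 -> hit
1 -> miss, evict 6, frames {2,4,7,1}
7 -> hit
4 -> hit
1 -> hit
4 -> hit
7 -> hit
Hits: 13 of 18 references → 13/18 = 0.7222.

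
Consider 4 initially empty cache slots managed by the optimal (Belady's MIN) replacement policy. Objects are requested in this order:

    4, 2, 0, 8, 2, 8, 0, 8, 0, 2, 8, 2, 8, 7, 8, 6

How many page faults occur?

6

4: fault, frames {4}
2: fault, frames {4,2}
0: fault, frames {4,2,0}
8: fault, frames {4,2,0,8}
2: hit
8: hit
0: hit
8: hit
0: hit
2: hit
8: hit
2: hit
8: hit
7: fault, evict 0, frames {4,2,8,7}
8: hit
6: fault, evict 7, frames {4,2,8,6}
Page faults: 6.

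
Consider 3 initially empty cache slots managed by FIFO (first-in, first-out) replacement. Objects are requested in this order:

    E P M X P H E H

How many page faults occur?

E: miss, frames [E]
P: miss, frames [E, P]
M: miss, frames [E, P, M]
X: miss, evict E, frames [P, M, X]
P: hit
H: miss, evict P, frames [M, X, H]
E: miss, evict M, frames [X, H, E]
H: hit
Page faults: 6.

6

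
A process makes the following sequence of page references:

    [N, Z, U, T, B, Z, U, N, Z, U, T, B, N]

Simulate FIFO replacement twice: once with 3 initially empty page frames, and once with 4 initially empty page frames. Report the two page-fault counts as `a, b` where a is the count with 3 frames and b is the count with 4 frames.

3 frames: F F F F F F F F . . F F . → 10 faults.
4 frames: F F F F F . . F F F F F F → 11 faults.
11 > 10: adding a frame increased faults — Belady's anomaly.

10, 11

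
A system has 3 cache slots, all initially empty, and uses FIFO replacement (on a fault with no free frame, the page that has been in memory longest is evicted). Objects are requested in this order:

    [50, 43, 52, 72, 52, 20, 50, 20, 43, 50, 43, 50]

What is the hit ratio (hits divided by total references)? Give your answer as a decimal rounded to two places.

50: fault, frames [50]
43: fault, frames [50, 43]
52: fault, frames [50, 43, 52]
72: fault, evict 50, frames [43, 52, 72]
52: hit
20: fault, evict 43, frames [52, 72, 20]
50: fault, evict 52, frames [72, 20, 50]
20: hit
43: fault, evict 72, frames [20, 50, 43]
50: hit
43: hit
50: hit
Hits: 5 of 12 references → 5/12 = 0.4167.

0.42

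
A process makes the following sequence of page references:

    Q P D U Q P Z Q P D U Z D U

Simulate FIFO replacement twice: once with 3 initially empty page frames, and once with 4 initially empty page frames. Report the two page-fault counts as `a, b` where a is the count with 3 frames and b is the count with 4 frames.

9, 10

3 frames: F F F F F F F . . F F . . . → 9 faults.
4 frames: F F F F . . F F F F F F . . → 10 faults.
10 > 9: adding a frame increased faults — Belady's anomaly.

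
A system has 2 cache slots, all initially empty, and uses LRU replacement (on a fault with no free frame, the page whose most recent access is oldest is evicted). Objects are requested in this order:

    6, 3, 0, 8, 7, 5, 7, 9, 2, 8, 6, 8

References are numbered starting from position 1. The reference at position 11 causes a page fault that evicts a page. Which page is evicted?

pos 1: 6 → fault, frames (6)
pos 2: 3 → fault, frames (6 3)
pos 3: 0 → fault, evict 6, frames (3 0)
pos 4: 8 → fault, evict 3, frames (0 8)
pos 5: 7 → fault, evict 0, frames (8 7)
pos 6: 5 → fault, evict 8, frames (7 5)
pos 7: 7 → hit
pos 8: 9 → fault, evict 5, frames (7 9)
pos 9: 2 → fault, evict 7, frames (9 2)
pos 10: 8 → fault, evict 9, frames (2 8)
pos 11: 6 → fault, evict 2, frames (8 6)
At position 11, page 2 is evicted.

2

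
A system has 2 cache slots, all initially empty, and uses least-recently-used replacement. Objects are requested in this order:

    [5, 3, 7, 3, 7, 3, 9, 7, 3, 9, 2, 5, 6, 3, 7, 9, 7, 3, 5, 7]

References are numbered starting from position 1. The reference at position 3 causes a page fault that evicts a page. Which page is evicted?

5

pos 1: 5: miss, frames (5)
pos 2: 3: miss, frames (5 3)
pos 3: 7: miss, evict 5, frames (3 7)
At position 3, page 5 is evicted.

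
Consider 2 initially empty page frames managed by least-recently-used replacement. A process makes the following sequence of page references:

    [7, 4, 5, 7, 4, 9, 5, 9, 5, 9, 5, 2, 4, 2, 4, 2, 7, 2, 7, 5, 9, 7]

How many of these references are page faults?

7 → miss, frames [7]
4 → miss, frames [7, 4]
5 → miss, evict 7, frames [4, 5]
7 → miss, evict 4, frames [5, 7]
4 → miss, evict 5, frames [7, 4]
9 → miss, evict 7, frames [4, 9]
5 → miss, evict 4, frames [9, 5]
9 → hit
5 → hit
9 → hit
5 → hit
2 → miss, evict 9, frames [5, 2]
4 → miss, evict 5, frames [2, 4]
2 → hit
4 → hit
2 → hit
7 → miss, evict 4, frames [2, 7]
2 → hit
7 → hit
5 → miss, evict 2, frames [7, 5]
9 → miss, evict 7, frames [5, 9]
7 → miss, evict 5, frames [9, 7]
Page faults: 13.

13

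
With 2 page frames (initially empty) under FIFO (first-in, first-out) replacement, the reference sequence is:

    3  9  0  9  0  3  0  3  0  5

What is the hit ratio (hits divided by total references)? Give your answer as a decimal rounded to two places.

0.50

3: fault, frames {3}
9: fault, frames {3,9}
0: fault, evict 3, frames {9,0}
9: hit
0: hit
3: fault, evict 9, frames {0,3}
0: hit
3: hit
0: hit
5: fault, evict 0, frames {3,5}
Hits: 5 of 10 references → 5/10 = 0.5000.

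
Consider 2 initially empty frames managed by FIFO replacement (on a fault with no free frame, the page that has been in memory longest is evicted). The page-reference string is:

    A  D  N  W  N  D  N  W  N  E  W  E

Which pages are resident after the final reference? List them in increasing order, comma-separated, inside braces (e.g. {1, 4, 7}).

A: fault, frames (A)
D: fault, frames (A D)
N: fault, evict A, frames (D N)
W: fault, evict D, frames (N W)
N: hit
D: fault, evict N, frames (W D)
N: fault, evict W, frames (D N)
W: fault, evict D, frames (N W)
N: hit
E: fault, evict N, frames (W E)
W: hit
E: hit

{E, W}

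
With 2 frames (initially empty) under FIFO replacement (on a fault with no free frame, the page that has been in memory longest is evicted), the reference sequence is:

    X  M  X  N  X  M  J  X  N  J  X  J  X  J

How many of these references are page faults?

X → miss, frames {X}
M → miss, frames {X,M}
X → hit
N → miss, evict X, frames {M,N}
X → miss, evict M, frames {N,X}
M → miss, evict N, frames {X,M}
J → miss, evict X, frames {M,J}
X → miss, evict M, frames {J,X}
N → miss, evict J, frames {X,N}
J → miss, evict X, frames {N,J}
X → miss, evict N, frames {J,X}
J → hit
X → hit
J → hit
Page faults: 10.

10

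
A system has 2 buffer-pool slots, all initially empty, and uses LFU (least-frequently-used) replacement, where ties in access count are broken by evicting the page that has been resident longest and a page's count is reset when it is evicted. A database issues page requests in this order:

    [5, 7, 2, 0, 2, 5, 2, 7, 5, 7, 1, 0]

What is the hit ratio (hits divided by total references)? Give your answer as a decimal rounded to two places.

5: fault, frames [5]
7: fault, frames [5, 7]
2: fault, evict 5, frames [7, 2]
0: fault, evict 7, frames [2, 0]
2: hit
5: fault, evict 0, frames [2, 5]
2: hit
7: fault, evict 5, frames [2, 7]
5: fault, evict 7, frames [2, 5]
7: fault, evict 5, frames [2, 7]
1: fault, evict 7, frames [2, 1]
0: fault, evict 1, frames [2, 0]
Hits: 2 of 12 references → 2/12 = 0.1667.

0.17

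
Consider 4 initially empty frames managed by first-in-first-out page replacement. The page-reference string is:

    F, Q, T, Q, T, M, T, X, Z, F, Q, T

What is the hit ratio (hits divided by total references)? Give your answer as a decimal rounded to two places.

F → miss, frames [F]
Q → miss, frames [F, Q]
T → miss, frames [F, Q, T]
Q → hit
T → hit
M → miss, frames [F, Q, T, M]
T → hit
X → miss, evict F, frames [Q, T, M, X]
Z → miss, evict Q, frames [T, M, X, Z]
F → miss, evict T, frames [M, X, Z, F]
Q → miss, evict M, frames [X, Z, F, Q]
T → miss, evict X, frames [Z, F, Q, T]
Hits: 3 of 12 references → 3/12 = 0.2500.

0.25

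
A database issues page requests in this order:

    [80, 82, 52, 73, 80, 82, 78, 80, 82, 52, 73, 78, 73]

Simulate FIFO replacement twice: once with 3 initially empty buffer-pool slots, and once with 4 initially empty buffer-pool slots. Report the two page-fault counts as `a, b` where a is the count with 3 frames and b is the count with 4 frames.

9, 10

3 frames: F F F F F F F . . F F . . → 9 faults.
4 frames: F F F F . . F F F F F F . → 10 faults.
10 > 9: adding a frame increased faults — Belady's anomaly.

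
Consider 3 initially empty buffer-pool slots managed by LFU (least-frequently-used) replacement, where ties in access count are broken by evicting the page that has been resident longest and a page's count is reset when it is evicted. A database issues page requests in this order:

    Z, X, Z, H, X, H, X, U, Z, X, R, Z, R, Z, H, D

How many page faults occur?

10

Z: fault, frames [Z]
X: fault, frames [Z, X]
Z: hit
H: fault, frames [Z, X, H]
X: hit
H: hit
X: hit
U: fault, evict Z, frames [X, H, U]
Z: fault, evict U, frames [X, H, Z]
X: hit
R: fault, evict Z, frames [X, H, R]
Z: fault, evict R, frames [X, H, Z]
R: fault, evict Z, frames [X, H, R]
Z: fault, evict R, frames [X, H, Z]
H: hit
D: fault, evict Z, frames [X, H, D]
Page faults: 10.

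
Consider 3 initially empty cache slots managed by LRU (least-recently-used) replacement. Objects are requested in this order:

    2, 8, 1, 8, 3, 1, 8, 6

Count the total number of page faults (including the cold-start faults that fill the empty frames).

5

2: miss, frames [2]
8: miss, frames [2, 8]
1: miss, frames [2, 8, 1]
8: hit
3: miss, evict 2, frames [1, 8, 3]
1: hit
8: hit
6: miss, evict 3, frames [1, 8, 6]
Page faults: 5.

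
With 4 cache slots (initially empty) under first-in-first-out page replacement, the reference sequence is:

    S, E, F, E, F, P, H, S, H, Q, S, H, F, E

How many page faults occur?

9

S -> miss, frames [S]
E -> miss, frames [S, E]
F -> miss, frames [S, E, F]
E -> hit
F -> hit
P -> miss, frames [S, E, F, P]
H -> miss, evict S, frames [E, F, P, H]
S -> miss, evict E, frames [F, P, H, S]
H -> hit
Q -> miss, evict F, frames [P, H, S, Q]
S -> hit
H -> hit
F -> miss, evict P, frames [H, S, Q, F]
E -> miss, evict H, frames [S, Q, F, E]
Page faults: 9.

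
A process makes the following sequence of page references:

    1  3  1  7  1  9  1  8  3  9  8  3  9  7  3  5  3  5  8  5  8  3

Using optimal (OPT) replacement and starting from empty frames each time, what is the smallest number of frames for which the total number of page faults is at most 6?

4

f=1: 22 faults
f=2: 12 faults
f=3: 7 faults
f=4: 6 faults
f=5: 6 faults
f=6: 6 faults
Smallest f with faults ≤ 6 is 4.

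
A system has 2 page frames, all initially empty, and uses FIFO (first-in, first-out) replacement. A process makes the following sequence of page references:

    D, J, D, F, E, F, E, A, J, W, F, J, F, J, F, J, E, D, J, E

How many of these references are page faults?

13

D → miss, frames {D}
J → miss, frames {D,J}
D → hit
F → miss, evict D, frames {J,F}
E → miss, evict J, frames {F,E}
F → hit
E → hit
A → miss, evict F, frames {E,A}
J → miss, evict E, frames {A,J}
W → miss, evict A, frames {J,W}
F → miss, evict J, frames {W,F}
J → miss, evict W, frames {F,J}
F → hit
J → hit
F → hit
J → hit
E → miss, evict F, frames {J,E}
D → miss, evict J, frames {E,D}
J → miss, evict E, frames {D,J}
E → miss, evict D, frames {J,E}
Page faults: 13.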